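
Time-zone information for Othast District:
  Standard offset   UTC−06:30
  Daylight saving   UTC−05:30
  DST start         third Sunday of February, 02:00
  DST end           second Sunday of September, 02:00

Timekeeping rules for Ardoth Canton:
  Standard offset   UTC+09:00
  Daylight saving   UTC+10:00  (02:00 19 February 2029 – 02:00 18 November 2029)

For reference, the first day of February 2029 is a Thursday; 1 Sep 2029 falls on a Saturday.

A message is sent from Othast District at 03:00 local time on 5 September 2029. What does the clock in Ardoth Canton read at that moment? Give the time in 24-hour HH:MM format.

1 February 2029 is a Thursday, so the first Sunday is February 4 and the third is February 18.
1 September 2029 is a Saturday, so the first Sunday is September 2 and the second is September 9.
Daylight saving runs 18 February – 9 September; 5 September 2029 is inside that window, so Othast District is at UTC−05:30.
03:00 Othast District + 5h30m = 08:30 UTC.
At the standard offset (UTC+09:00), 08:30 UTC + 9h = 17:30 Ardoth Canton standard time.
Daylight saving runs 19 February – 18 November; the standard-time date in Ardoth Canton, 5 September 2029, is inside that window, so Ardoth Canton is at UTC+10:00.
08:30 UTC + 10h = 18:30 Ardoth Canton.

18:30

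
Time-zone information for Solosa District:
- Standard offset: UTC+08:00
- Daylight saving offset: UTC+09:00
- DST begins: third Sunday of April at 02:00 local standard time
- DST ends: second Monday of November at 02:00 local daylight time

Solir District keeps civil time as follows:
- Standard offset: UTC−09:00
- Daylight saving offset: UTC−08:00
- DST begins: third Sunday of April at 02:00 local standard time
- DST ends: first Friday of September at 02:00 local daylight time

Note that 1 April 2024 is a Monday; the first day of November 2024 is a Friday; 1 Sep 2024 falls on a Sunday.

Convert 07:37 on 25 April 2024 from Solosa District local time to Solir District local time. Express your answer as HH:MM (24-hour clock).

14:37

1 April 2024 is a Monday, so the first Sunday is April 7 and the third is April 21.
1 November 2024 is a Friday, so the first Monday is November 4 and the second is November 11.
25 April 2024 falls between 21 April and 11 November, so daylight saving is in effect and Solosa District is at UTC+09:00.
07:37 Solosa District − 9h = 22:37 UTC (rolling into the previous day, 24 April 2024).
1 April 2024 is a Monday, so the first Sunday is April 7 and the third is April 21.
1 September 2024 is a Sunday, so the first Friday is September 6.
At the standard offset (UTC−09:00), 22:37 UTC − 9h = 13:37 Solir District standard time.
The standard-time date in Solir District, 24 April 2024, lies within the daylight-saving period (21 April – 6 September), so Solir District is on daylight time, UTC−08:00.
22:37 UTC − 8h = 14:37 Solir District.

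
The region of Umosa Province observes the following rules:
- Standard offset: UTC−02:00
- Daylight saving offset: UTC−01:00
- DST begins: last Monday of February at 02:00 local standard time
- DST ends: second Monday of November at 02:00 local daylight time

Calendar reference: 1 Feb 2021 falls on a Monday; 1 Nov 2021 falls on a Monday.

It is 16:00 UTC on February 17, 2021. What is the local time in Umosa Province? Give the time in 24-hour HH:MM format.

14:00

1 February 2021 is a Monday, so Mondays fall on 1, 8, 15, 22; the last is February 22.
1 November 2021 is a Monday, so the first Monday is November 1 and the second is November 8.
At the standard offset (UTC−02:00), 16:00 UTC − 2h = 14:00 Umosa Province standard time.
Daylight saving runs 22 February – 8 November; the standard-time date in Umosa Province, February 17, 2021, is outside that window, so Umosa Province is on standard time at UTC−02:00.
16:00 UTC − 2h = 14:00 local.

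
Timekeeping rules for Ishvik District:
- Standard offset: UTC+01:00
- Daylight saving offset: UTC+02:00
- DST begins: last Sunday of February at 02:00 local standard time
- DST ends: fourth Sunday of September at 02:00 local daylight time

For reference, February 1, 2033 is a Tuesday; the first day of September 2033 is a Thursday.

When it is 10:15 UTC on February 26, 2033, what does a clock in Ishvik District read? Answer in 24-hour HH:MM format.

11:15

1 February 2033 is a Tuesday, so Sundays fall on 6, 13, 20, 27; the last is February 27.
1 September 2033 is a Thursday, so the first Sunday is September 4 and the fourth is September 25.
At the standard offset (UTC+01:00), 10:15 UTC + 1h = 11:15 Ishvik District standard time.
The standard-time date in Ishvik District, February 26, 2033, is outside the daylight-saving period (27 February – 25 September), so Ishvik District is on standard time, UTC+01:00.
10:15 UTC + 1h = 11:15 local.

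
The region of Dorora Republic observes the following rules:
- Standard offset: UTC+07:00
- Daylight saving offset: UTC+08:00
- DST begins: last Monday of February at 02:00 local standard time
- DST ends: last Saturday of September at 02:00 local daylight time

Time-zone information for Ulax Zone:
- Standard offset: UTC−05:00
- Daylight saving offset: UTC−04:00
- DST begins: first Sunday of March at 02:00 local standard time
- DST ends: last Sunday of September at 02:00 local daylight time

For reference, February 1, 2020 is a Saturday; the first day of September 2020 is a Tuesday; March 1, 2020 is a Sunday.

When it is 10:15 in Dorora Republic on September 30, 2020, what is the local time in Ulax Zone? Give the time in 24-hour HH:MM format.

1 February 2020 is a Saturday, so Mondays fall on 3, 10, 17, 24; the last is February 24.
1 September 2020 is a Tuesday, so Saturdays fall on 5, 12, 19, 26; the last is September 26.
Daylight saving runs 24 February – 26 September; September 30, 2020 is outside that window, so Dorora Republic is on standard time at UTC+07:00.
10:15 Dorora Republic − 7h = 03:15 UTC.
1 March 2020 is a Sunday, so the first Sunday is March 1.
1 September 2020 is a Tuesday, so Sundays fall on 6, 13, 20, 27; the last is September 27.
At the standard offset (UTC−05:00), 03:15 UTC − 5h = 22:15 Ulax Zone standard time (rolling into the previous day, 29 September 2020).
The standard-time date in Ulax Zone, September 29, 2020, does not fall between 1 March and 27 September, so daylight saving is not in effect and Ulax Zone is at UTC−05:00.
03:15 UTC − 5h = 22:15 Ulax Zone (rolling into the previous day, 29 September 2020).

22:15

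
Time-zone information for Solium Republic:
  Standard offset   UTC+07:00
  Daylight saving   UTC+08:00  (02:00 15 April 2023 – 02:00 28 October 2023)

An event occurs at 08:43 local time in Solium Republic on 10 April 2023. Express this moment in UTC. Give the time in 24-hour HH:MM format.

01:43

10 April 2023 does not fall between 15 April and 28 October, so daylight saving is not in effect and Solium Republic is at UTC+07:00.
08:43 local − 7h = 01:43 UTC.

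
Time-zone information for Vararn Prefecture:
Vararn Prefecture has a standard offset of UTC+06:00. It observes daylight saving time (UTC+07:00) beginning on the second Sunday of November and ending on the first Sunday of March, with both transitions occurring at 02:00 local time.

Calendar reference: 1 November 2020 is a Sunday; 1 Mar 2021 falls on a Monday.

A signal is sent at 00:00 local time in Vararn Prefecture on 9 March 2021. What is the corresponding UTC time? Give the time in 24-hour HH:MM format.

18:00

1 November 2020 is a Sunday, so the first Sunday is November 1 and the second is November 8.
1 March 2021 is a Monday, so the first Sunday is March 7.
9 March 2021 is outside the daylight-saving period (8 November 2020 – 7 March 2021), so Vararn Prefecture is on standard time, UTC+06:00.
00:00 local − 6h = 18:00 UTC (rolling into the previous day, 8 March 2021).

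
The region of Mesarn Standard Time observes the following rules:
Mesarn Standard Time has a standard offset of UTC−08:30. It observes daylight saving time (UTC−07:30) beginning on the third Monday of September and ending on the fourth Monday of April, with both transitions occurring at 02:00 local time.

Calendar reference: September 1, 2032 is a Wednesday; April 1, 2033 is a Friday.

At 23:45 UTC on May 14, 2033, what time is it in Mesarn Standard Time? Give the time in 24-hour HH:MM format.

15:15

1 September 2032 is a Wednesday, so the first Monday is September 6 and the third is September 20.
1 April 2033 is a Friday, so the first Monday is April 4 and the fourth is April 25.
At the standard offset (UTC−08:30), 23:45 UTC − 8h30m = 15:15 Mesarn Standard Time standard time.
Daylight saving runs 20 September 2032 – 25 April 2033; the standard-time date in Mesarn Standard Time, May 14, 2033, is outside that window, so Mesarn Standard Time is on standard time at UTC−08:30.
23:45 UTC − 8h30m = 15:15 local.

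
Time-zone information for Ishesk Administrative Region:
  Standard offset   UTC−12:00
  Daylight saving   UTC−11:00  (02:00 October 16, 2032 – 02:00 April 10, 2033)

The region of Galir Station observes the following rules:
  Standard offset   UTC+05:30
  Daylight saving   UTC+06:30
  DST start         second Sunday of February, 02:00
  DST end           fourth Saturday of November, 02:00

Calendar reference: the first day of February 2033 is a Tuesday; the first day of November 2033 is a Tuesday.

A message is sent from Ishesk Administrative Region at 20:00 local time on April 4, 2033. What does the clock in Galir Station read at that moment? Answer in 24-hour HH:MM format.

April 4, 2033 lies within the daylight-saving period (16 October 2032 – 10 April 2033), so Ishesk Administrative Region is on daylight time, UTC−11:00.
20:00 Ishesk Administrative Region + 11h = 07:00 UTC (rolling into the next day, 5 April 2033).
1 February 2033 is a Tuesday, so the first Sunday is February 6 and the second is February 13.
1 November 2033 is a Tuesday, so the first Saturday is November 5 and the fourth is November 26.
At the standard offset (UTC+05:30), 07:00 UTC + 5h30m = 12:30 Galir Station standard time.
The standard-time date in Galir Station, April 5, 2033, lies within the daylight-saving period (13 February – 26 November), so Galir Station is on daylight time, UTC+06:30.
07:00 UTC + 6h30m = 13:30 Galir Station.

13:30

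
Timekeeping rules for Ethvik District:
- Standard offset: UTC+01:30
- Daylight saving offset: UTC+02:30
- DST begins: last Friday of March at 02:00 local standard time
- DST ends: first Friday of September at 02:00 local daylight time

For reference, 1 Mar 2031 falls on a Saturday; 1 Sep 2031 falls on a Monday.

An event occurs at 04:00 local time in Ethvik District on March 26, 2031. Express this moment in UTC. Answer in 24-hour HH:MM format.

02:30

1 March 2031 is a Saturday, so Fridays fall on 7, 14, 21, 28; the last is March 28.
1 September 2031 is a Monday, so the first Friday is September 5.
March 26, 2031 is outside the daylight-saving period (28 March – 5 September), so Ethvik District is on standard time, UTC+01:30.
04:00 local − 1h30m = 02:30 UTC.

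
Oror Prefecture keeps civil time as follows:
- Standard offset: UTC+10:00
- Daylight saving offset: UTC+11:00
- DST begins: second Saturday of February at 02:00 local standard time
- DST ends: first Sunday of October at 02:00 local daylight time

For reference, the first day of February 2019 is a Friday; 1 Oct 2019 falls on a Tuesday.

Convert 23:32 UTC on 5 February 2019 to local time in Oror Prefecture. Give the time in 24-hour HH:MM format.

09:32

1 February 2019 is a Friday, so the first Saturday is February 2 and the second is February 9.
1 October 2019 is a Tuesday, so the first Sunday is October 6.
At the standard offset (UTC+10:00), 23:32 UTC + 10h = 09:32 Oror Prefecture standard time (rolling into the next day, 6 February 2019).
Daylight saving runs 9 February – 6 October; the standard-time date in Oror Prefecture, 6 February 2019, is outside that window, so Oror Prefecture is on standard time at UTC+10:00.
23:32 UTC + 10h = 09:32 local (rolling into the next day, 6 February 2019).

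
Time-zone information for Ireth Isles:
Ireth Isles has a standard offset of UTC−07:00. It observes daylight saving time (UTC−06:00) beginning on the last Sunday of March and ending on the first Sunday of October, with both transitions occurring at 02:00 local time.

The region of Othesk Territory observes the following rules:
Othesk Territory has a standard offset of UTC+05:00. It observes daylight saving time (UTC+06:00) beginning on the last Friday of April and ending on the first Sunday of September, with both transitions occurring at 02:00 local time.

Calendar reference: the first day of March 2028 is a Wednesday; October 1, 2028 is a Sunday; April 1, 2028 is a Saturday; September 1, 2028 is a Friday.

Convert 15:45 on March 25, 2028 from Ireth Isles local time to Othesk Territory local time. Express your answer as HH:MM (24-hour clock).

03:45

1 March 2028 is a Wednesday, so Sundays fall on 5, 12, 19, 26; the last is March 26.
1 October 2028 is a Sunday, so the first Sunday is October 1.
March 25, 2028 does not fall between 26 March and 1 October, so daylight saving is not in effect and Ireth Isles is at UTC−07:00.
15:45 Ireth Isles + 7h = 22:45 UTC.
1 April 2028 is a Saturday, so Fridays fall on 7, 14, 21, 28; the last is April 28.
1 September 2028 is a Friday, so the first Sunday is September 3.
At the standard offset (UTC+05:00), 22:45 UTC + 5h = 03:45 Othesk Territory standard time (rolling into the next day, 26 March 2028).
The standard-time date in Othesk Territory, March 26, 2028, is outside the daylight-saving period (28 April – 3 September), so Othesk Territory is on standard time, UTC+05:00.
22:45 UTC + 5h = 03:45 Othesk Territory (rolling into the next day, 26 March 2028).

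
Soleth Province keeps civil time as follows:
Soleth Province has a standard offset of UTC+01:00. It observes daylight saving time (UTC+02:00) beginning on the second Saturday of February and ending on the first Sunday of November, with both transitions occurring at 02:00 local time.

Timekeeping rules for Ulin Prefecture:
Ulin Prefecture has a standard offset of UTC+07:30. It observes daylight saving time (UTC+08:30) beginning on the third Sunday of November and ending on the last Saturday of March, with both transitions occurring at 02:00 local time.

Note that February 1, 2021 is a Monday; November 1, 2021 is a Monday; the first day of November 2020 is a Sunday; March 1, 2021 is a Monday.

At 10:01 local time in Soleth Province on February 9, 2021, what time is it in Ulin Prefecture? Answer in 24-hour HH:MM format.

17:31

1 February 2021 is a Monday, so the first Saturday is February 6 and the second is February 13.
1 November 2021 is a Monday, so the first Sunday is November 7.
Daylight saving runs 13 February – 7 November; February 9, 2021 is outside that window, so Soleth Province is on standard time at UTC+01:00.
10:01 Soleth Province − 1h = 09:01 UTC.
1 November 2020 is a Sunday, so the first Sunday is November 1 and the third is November 15.
1 March 2021 is a Monday, so Saturdays fall on 6, 13, 20, 27; the last is March 27.
At the standard offset (UTC+07:30), 09:01 UTC + 7h30m = 16:31 Ulin Prefecture standard time.
The standard-time date in Ulin Prefecture, February 9, 2021, falls between 15 November 2020 and 27 March 2021, so daylight saving is in effect and Ulin Prefecture is at UTC+08:30.
09:01 UTC + 8h30m = 17:31 Ulin Prefecture.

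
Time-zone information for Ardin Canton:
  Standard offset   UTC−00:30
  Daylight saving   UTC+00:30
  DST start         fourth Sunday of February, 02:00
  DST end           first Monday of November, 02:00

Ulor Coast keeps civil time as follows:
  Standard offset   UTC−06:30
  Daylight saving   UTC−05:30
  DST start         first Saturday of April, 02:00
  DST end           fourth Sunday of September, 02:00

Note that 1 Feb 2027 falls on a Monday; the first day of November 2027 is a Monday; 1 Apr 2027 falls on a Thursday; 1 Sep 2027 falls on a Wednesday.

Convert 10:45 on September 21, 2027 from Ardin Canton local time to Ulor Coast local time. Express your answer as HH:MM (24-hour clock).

04:45

1 February 2027 is a Monday, so the first Sunday is February 7 and the fourth is February 28.
1 November 2027 is a Monday, so the first Monday is November 1.
September 21, 2027 lies within the daylight-saving period (28 February – 1 November), so Ardin Canton is on daylight time, UTC+00:30.
10:45 Ardin Canton − 0h30m = 10:15 UTC.
1 April 2027 is a Thursday, so the first Saturday is April 3.
1 September 2027 is a Wednesday, so the first Sunday is September 5 and the fourth is September 26.
At the standard offset (UTC−06:30), 10:15 UTC − 6h30m = 03:45 Ulor Coast standard time.
The standard-time date in Ulor Coast, September 21, 2027, falls between 3 April and 26 September, so daylight saving is in effect and Ulor Coast is at UTC−05:30.
10:15 UTC − 5h30m = 04:45 Ulor Coast.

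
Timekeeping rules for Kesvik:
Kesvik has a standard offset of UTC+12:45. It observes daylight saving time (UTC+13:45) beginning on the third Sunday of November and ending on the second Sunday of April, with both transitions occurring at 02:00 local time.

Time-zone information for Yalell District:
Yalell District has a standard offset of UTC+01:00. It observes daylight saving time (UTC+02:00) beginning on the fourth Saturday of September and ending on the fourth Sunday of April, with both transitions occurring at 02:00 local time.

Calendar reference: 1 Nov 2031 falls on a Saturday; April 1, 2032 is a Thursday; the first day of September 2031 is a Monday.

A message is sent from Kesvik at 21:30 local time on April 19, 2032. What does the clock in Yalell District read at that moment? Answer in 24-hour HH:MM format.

10:45

1 November 2031 is a Saturday, so the first Sunday is November 2 and the third is November 16.
1 April 2032 is a Thursday, so the first Sunday is April 4 and the second is April 11.
April 19, 2032 does not fall between 16 November 2031 and 11 April 2032, so daylight saving is not in effect and Kesvik is at UTC+12:45.
21:30 Kesvik − 12h45m = 08:45 UTC.
1 September 2031 is a Monday, so the first Saturday is September 6 and the fourth is September 27.
1 April 2032 is a Thursday, so the first Sunday is April 4 and the fourth is April 25.
At the standard offset (UTC+01:00), 08:45 UTC + 1h = 09:45 Yalell District standard time.
The standard-time date in Yalell District, April 19, 2032, falls between 27 September 2031 and 25 April 2032, so daylight saving is in effect and Yalell District is at UTC+02:00.
08:45 UTC + 2h = 10:45 Yalell District.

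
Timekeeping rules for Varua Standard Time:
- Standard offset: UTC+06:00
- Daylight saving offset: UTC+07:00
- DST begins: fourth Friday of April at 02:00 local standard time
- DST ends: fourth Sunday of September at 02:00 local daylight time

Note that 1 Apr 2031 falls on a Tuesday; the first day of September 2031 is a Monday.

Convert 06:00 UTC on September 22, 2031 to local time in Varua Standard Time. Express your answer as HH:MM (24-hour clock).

13:00

1 April 2031 is a Tuesday, so the first Friday is April 4 and the fourth is April 25.
1 September 2031 is a Monday, so the first Sunday is September 7 and the fourth is September 28.
At the standard offset (UTC+06:00), 06:00 UTC + 6h = 12:00 Varua Standard Time standard time.
The standard-time date in Varua Standard Time, September 22, 2031, lies within the daylight-saving period (25 April – 28 September), so Varua Standard Time is on daylight time, UTC+07:00.
06:00 UTC + 7h = 13:00 local.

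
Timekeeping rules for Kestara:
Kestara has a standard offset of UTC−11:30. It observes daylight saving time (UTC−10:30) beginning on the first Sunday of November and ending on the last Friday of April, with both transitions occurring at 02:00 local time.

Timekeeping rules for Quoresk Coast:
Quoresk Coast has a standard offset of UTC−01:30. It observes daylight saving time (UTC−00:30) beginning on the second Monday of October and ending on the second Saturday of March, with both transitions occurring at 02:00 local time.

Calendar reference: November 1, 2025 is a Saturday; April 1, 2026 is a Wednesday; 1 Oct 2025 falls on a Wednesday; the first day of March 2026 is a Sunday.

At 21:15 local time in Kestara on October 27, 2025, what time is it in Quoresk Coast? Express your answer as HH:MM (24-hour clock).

08:15

1 November 2025 is a Saturday, so the first Sunday is November 2.
1 April 2026 is a Wednesday, so Fridays fall on 3, 10, 17, 24; the last is April 24.
Daylight saving runs 2 November 2025 – 24 April 2026; October 27, 2025 is outside that window, so Kestara is on standard time at UTC−11:30.
21:15 Kestara + 11h30m = 08:45 UTC (rolling into the next day, 28 October 2025).
1 October 2025 is a Wednesday, so the first Monday is October 6 and the second is October 13.
1 March 2026 is a Sunday, so the first Saturday is March 7 and the second is March 14.
At the standard offset (UTC−01:30), 08:45 UTC − 1h30m = 07:15 Quoresk Coast standard time.
The standard-time date in Quoresk Coast, October 28, 2025, falls between 13 October 2025 and 14 March 2026, so daylight saving is in effect and Quoresk Coast is at UTC−00:30.
08:45 UTC − 0h30m = 08:15 Quoresk Coast.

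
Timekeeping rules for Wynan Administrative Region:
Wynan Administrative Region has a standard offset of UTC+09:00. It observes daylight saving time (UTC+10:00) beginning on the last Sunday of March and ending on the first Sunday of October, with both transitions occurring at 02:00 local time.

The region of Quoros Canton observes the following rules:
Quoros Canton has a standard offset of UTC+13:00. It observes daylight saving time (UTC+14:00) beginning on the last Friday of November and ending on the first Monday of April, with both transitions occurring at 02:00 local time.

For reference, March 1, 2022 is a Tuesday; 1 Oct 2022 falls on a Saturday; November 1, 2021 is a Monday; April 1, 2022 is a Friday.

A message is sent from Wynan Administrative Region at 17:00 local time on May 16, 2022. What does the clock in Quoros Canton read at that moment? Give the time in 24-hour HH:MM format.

1 March 2022 is a Tuesday, so Sundays fall on 6, 13, 20, 27; the last is March 27.
1 October 2022 is a Saturday, so the first Sunday is October 2.
May 16, 2022 falls between 27 March and 2 October, so daylight saving is in effect and Wynan Administrative Region is at UTC+10:00.
17:00 Wynan Administrative Region − 10h = 07:00 UTC.
1 November 2021 is a Monday, so Fridays fall on 5, 12, 19, 26; the last is November 26.
1 April 2022 is a Friday, so the first Monday is April 4.
At the standard offset (UTC+13:00), 07:00 UTC + 13h = 20:00 Quoros Canton standard time.
The standard-time date in Quoros Canton, May 16, 2022, is outside the daylight-saving period (26 November 2021 – 4 April 2022), so Quoros Canton is on standard time, UTC+13:00.
07:00 UTC + 13h = 20:00 Quoros Canton.

20:00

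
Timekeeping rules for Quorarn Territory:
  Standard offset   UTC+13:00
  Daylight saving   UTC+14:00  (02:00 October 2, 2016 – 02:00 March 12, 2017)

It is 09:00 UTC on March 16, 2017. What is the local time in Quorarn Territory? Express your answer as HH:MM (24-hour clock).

22:00

At the standard offset (UTC+13:00), 09:00 UTC + 13h = 22:00 Quorarn Territory standard time.
Daylight saving runs 2 October 2016 – 12 March 2017; the standard-time date in Quorarn Territory, March 16, 2017, is outside that window, so Quorarn Territory is on standard time at UTC+13:00.
09:00 UTC + 13h = 22:00 local.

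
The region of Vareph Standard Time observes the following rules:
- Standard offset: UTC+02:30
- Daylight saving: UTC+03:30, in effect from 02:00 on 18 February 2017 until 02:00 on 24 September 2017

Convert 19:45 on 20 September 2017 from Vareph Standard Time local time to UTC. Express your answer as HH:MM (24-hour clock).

20 September 2017 falls between 18 February and 24 September, so daylight saving is in effect and Vareph Standard Time is at UTC+03:30.
19:45 local − 3h30m = 16:15 UTC.

16:15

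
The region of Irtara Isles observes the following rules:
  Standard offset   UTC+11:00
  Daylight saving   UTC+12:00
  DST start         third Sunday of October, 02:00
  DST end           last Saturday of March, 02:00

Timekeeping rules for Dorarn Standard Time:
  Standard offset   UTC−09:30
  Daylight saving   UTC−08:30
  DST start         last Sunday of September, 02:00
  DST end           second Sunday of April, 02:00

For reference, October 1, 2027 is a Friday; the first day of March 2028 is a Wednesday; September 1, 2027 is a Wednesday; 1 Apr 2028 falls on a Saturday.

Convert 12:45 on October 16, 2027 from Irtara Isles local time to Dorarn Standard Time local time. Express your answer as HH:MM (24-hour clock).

17:15

1 October 2027 is a Friday, so the first Sunday is October 3 and the third is October 17.
1 March 2028 is a Wednesday, so Saturdays fall on 4, 11, 18, 25; the last is March 25.
October 16, 2027 does not fall between 17 October 2027 and 25 March 2028, so daylight saving is not in effect and Irtara Isles is at UTC+11:00.
12:45 Irtara Isles − 11h = 01:45 UTC.
1 September 2027 is a Wednesday, so Sundays fall on 5, 12, 19, 26; the last is September 26.
1 April 2028 is a Saturday, so the first Sunday is April 2 and the second is April 9.
At the standard offset (UTC−09:30), 01:45 UTC − 9h30m = 16:15 Dorarn Standard Time standard time (rolling into the previous day, 15 October 2027).
The standard-time date in Dorarn Standard Time, October 15, 2027, lies within the daylight-saving period (26 September 2027 – 9 April 2028), so Dorarn Standard Time is on daylight time, UTC−08:30.
01:45 UTC − 8h30m = 17:15 Dorarn Standard Time (rolling into the previous day, 15 October 2027).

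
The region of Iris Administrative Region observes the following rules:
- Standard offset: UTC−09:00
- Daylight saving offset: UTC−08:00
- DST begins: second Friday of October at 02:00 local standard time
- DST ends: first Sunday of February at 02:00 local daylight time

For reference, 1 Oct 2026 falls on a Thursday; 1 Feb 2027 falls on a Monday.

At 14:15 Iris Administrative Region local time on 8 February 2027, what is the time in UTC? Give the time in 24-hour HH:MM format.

1 October 2026 is a Thursday, so the first Friday is October 2 and the second is October 9.
1 February 2027 is a Monday, so the first Sunday is February 7.
8 February 2027 is outside the daylight-saving period (9 October 2026 – 7 February 2027), so Iris Administrative Region is on standard time, UTC−09:00.
14:15 local + 9h = 23:15 UTC.

23:15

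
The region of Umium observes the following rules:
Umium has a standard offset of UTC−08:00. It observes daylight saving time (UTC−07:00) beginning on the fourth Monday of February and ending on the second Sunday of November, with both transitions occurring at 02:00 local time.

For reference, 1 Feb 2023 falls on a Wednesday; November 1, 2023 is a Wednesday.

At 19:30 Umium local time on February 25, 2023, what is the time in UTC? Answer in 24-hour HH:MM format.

1 February 2023 is a Wednesday, so the first Monday is February 6 and the fourth is February 27.
1 November 2023 is a Wednesday, so the first Sunday is November 5 and the second is November 12.
February 25, 2023 is outside the daylight-saving period (27 February – 12 November), so Umium is on standard time, UTC−08:00.
19:30 local + 8h = 03:30 UTC (rolling into the next day, 26 February 2023).

03:30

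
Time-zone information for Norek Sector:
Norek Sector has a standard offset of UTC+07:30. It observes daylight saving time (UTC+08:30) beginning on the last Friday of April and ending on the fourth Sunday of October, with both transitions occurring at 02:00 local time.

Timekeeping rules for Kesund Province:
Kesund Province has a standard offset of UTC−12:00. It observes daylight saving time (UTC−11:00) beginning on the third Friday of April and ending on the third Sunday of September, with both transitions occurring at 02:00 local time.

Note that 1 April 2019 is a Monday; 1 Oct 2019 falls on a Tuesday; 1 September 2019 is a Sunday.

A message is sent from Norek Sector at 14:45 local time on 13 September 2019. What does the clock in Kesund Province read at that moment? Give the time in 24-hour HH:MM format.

1 April 2019 is a Monday, so Fridays fall on 5, 12, 19, 26; the last is April 26.
1 October 2019 is a Tuesday, so the first Sunday is October 6 and the fourth is October 27.
Daylight saving runs 26 April – 27 October; 13 September 2019 is inside that window, so Norek Sector is at UTC+08:30.
14:45 Norek Sector − 8h30m = 06:15 UTC.
1 April 2019 is a Monday, so the first Friday is April 5 and the third is April 19.
1 September 2019 is a Sunday, so the first Sunday is September 1 and the third is September 15.
At the standard offset (UTC−12:00), 06:15 UTC − 12h = 18:15 Kesund Province standard time (rolling into the previous day, 12 September 2019).
The standard-time date in Kesund Province, 12 September 2019, falls between 19 April and 15 September, so daylight saving is in effect and Kesund Province is at UTC−11:00.
06:15 UTC − 11h = 19:15 Kesund Province (rolling into the previous day, 12 September 2019).

19:15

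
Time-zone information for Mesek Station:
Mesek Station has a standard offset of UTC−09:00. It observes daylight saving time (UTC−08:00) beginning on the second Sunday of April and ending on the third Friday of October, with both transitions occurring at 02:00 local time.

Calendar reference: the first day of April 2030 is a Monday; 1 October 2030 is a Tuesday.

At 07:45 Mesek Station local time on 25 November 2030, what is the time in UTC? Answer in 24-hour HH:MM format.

1 April 2030 is a Monday, so the first Sunday is April 7 and the second is April 14.
1 October 2030 is a Tuesday, so the first Friday is October 4 and the third is October 18.
25 November 2030 does not fall between 14 April and 18 October, so daylight saving is not in effect and Mesek Station is at UTC−09:00.
07:45 local + 9h = 16:45 UTC.

16:45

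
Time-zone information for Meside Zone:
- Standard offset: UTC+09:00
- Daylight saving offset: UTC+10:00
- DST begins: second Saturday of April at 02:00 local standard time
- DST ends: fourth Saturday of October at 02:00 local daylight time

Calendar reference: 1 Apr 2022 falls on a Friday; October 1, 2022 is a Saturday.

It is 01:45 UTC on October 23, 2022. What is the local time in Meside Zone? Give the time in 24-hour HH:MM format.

1 April 2022 is a Friday, so the first Saturday is April 2 and the second is April 9.
1 October 2022 is a Saturday, so the first Saturday is October 1 and the fourth is October 22.
At the standard offset (UTC+09:00), 01:45 UTC + 9h = 10:45 Meside Zone standard time.
The standard-time date in Meside Zone, October 23, 2022, is outside the daylight-saving period (9 April – 22 October), so Meside Zone is on standard time, UTC+09:00.
01:45 UTC + 9h = 10:45 local.

10:45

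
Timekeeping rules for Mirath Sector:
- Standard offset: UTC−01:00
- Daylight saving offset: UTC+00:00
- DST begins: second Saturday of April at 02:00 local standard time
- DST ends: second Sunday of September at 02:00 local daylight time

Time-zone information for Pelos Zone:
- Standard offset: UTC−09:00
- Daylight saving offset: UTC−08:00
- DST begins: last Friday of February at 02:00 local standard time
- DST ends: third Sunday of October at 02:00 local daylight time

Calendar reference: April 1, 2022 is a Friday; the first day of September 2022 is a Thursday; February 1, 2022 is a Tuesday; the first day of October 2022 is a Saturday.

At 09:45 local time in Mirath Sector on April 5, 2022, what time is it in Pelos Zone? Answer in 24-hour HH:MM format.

02:45

1 April 2022 is a Friday, so the first Saturday is April 2 and the second is April 9.
1 September 2022 is a Thursday, so the first Sunday is September 4 and the second is September 11.
April 5, 2022 is outside the daylight-saving period (9 April – 11 September), so Mirath Sector is on standard time, UTC−01:00.
09:45 Mirath Sector + 1h = 10:45 UTC.
1 February 2022 is a Tuesday, so Fridays fall on 4, 11, 18, 25; the last is February 25.
1 October 2022 is a Saturday, so the first Sunday is October 2 and the third is October 16.
At the standard offset (UTC−09:00), 10:45 UTC − 9h = 01:45 Pelos Zone standard time.
The standard-time date in Pelos Zone, April 5, 2022, falls between 25 February and 16 October, so daylight saving is in effect and Pelos Zone is at UTC−08:00.
10:45 UTC − 8h = 02:45 Pelos Zone.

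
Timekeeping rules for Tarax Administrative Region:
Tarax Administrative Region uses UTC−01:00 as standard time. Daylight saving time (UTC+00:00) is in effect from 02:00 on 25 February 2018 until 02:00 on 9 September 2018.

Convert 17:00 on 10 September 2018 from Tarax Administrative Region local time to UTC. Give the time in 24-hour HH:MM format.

18:00

10 September 2018 is outside the daylight-saving period (25 February – 9 September), so Tarax Administrative Region is on standard time, UTC−01:00.
17:00 local + 1h = 18:00 UTC.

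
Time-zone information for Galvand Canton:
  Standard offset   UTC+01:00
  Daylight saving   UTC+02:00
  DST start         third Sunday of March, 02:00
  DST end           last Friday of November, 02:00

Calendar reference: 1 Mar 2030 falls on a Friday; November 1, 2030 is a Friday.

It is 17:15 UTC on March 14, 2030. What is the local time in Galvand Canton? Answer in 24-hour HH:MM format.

18:15

1 March 2030 is a Friday, so the first Sunday is March 3 and the third is March 17.
1 November 2030 is a Friday, so Fridays fall on 1, 8, 15, 22, 29; the last is November 29.
At the standard offset (UTC+01:00), 17:15 UTC + 1h = 18:15 Galvand Canton standard time.
The standard-time date in Galvand Canton, March 14, 2030, does not fall between 17 March and 29 November, so daylight saving is not in effect and Galvand Canton is at UTC+01:00.
17:15 UTC + 1h = 18:15 local.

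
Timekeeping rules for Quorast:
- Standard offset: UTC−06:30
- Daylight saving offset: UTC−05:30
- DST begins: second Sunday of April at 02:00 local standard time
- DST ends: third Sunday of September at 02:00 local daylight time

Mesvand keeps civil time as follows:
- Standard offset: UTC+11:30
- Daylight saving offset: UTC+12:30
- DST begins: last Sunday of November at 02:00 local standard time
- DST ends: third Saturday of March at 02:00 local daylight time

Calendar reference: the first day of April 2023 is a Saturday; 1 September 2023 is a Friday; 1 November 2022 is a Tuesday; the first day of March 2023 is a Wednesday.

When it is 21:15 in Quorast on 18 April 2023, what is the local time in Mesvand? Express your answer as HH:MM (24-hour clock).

14:15

1 April 2023 is a Saturday, so the first Sunday is April 2 and the second is April 9.
1 September 2023 is a Friday, so the first Sunday is September 3 and the third is September 17.
18 April 2023 falls between 9 April and 17 September, so daylight saving is in effect and Quorast is at UTC−05:30.
21:15 Quorast + 5h30m = 02:45 UTC (rolling into the next day, 19 April 2023).
1 November 2022 is a Tuesday, so Sundays fall on 6, 13, 20, 27; the last is November 27.
1 March 2023 is a Wednesday, so the first Saturday is March 4 and the third is March 18.
At the standard offset (UTC+11:30), 02:45 UTC + 11h30m = 14:15 Mesvand standard time.
Daylight saving runs 27 November 2022 – 18 March 2023; the standard-time date in Mesvand, 19 April 2023, is outside that window, so Mesvand is on standard time at UTC+11:30.
02:45 UTC + 11h30m = 14:15 Mesvand.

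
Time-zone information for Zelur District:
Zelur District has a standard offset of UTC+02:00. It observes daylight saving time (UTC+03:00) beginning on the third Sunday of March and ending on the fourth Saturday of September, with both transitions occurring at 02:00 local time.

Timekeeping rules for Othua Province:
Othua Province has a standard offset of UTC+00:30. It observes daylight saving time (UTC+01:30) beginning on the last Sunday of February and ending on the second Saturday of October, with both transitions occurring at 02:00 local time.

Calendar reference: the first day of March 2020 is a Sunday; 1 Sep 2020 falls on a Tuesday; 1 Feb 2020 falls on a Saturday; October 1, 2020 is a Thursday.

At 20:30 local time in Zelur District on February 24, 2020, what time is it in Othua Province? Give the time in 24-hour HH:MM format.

20:00

1 March 2020 is a Sunday, so the first Sunday is March 1 and the third is March 15.
1 September 2020 is a Tuesday, so the first Saturday is September 5 and the fourth is September 26.
February 24, 2020 is outside the daylight-saving period (15 March – 26 September), so Zelur District is on standard time, UTC+02:00.
20:30 Zelur District − 2h = 18:30 UTC.
1 February 2020 is a Saturday, so Sundays fall on 2, 9, 16, 23; the last is February 23.
1 October 2020 is a Thursday, so the first Saturday is October 3 and the second is October 10.
At the standard offset (UTC+00:30), 18:30 UTC + 0h30m = 19:00 Othua Province standard time.
The standard-time date in Othua Province, February 24, 2020, lies within the daylight-saving period (23 February – 10 October), so Othua Province is on daylight time, UTC+01:30.
18:30 UTC + 1h30m = 20:00 Othua Province.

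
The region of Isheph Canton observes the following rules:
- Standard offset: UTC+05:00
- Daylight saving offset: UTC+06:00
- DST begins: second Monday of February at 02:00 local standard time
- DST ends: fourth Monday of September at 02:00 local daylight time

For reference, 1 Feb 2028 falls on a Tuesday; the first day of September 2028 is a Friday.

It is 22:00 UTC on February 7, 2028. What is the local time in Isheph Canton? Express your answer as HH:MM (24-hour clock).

1 February 2028 is a Tuesday, so the first Monday is February 7 and the second is February 14.
1 September 2028 is a Friday, so the first Monday is September 4 and the fourth is September 25.
At the standard offset (UTC+05:00), 22:00 UTC + 5h = 03:00 Isheph Canton standard time (rolling into the next day, 8 February 2028).
The standard-time date in Isheph Canton, February 8, 2028, does not fall between 14 February and 25 September, so daylight saving is not in effect and Isheph Canton is at UTC+05:00.
22:00 UTC + 5h = 03:00 local (rolling into the next day, 8 February 2028).

03:00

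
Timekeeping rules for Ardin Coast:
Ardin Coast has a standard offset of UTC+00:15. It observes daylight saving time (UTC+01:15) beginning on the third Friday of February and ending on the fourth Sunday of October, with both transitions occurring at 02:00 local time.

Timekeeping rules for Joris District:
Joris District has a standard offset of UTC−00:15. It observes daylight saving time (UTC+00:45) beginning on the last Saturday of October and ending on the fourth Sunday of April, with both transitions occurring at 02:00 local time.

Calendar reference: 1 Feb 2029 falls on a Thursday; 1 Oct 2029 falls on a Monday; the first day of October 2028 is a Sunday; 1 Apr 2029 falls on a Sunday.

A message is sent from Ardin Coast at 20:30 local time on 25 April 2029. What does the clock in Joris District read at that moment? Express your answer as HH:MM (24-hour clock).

1 February 2029 is a Thursday, so the first Friday is February 2 and the third is February 16.
1 October 2029 is a Monday, so the first Sunday is October 7 and the fourth is October 28.
25 April 2029 falls between 16 February and 28 October, so daylight saving is in effect and Ardin Coast is at UTC+01:15.
20:30 Ardin Coast − 1h15m = 19:15 UTC.
1 October 2028 is a Sunday, so Saturdays fall on 7, 14, 21, 28; the last is October 28.
1 April 2029 is a Sunday, so the first Sunday is April 1 and the fourth is April 22.
At the standard offset (UTC−00:15), 19:15 UTC − 0h15m = 19:00 Joris District standard time.
Daylight saving runs 28 October 2028 – 22 April 2029; the standard-time date in Joris District, 25 April 2029, is outside that window, so Joris District is on standard time at UTC−00:15.
19:15 UTC − 0h15m = 19:00 Joris District.

19:00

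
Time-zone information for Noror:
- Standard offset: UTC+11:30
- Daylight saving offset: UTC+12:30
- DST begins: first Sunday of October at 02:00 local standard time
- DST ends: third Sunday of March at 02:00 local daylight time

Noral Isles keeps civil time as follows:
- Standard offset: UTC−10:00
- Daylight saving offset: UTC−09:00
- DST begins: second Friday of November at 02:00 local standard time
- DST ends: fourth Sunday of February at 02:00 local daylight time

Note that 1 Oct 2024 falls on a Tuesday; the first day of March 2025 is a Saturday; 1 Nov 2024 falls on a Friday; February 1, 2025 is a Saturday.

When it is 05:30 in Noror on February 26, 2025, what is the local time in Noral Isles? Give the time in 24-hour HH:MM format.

1 October 2024 is a Tuesday, so the first Sunday is October 6.
1 March 2025 is a Saturday, so the first Sunday is March 2 and the third is March 16.
February 26, 2025 falls between 6 October 2024 and 16 March 2025, so daylight saving is in effect and Noror is at UTC+12:30.
05:30 Noror − 12h30m = 17:00 UTC (rolling into the previous day, 25 February 2025).
1 November 2024 is a Friday, so the first Friday is November 1 and the second is November 8.
1 February 2025 is a Saturday, so the first Sunday is February 2 and the fourth is February 23.
At the standard offset (UTC−10:00), 17:00 UTC − 10h = 07:00 Noral Isles standard time.
The standard-time date in Noral Isles, February 25, 2025, does not fall between 8 November 2024 and 23 February 2025, so daylight saving is not in effect and Noral Isles is at UTC−10:00.
17:00 UTC − 10h = 07:00 Noral Isles.

07:00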